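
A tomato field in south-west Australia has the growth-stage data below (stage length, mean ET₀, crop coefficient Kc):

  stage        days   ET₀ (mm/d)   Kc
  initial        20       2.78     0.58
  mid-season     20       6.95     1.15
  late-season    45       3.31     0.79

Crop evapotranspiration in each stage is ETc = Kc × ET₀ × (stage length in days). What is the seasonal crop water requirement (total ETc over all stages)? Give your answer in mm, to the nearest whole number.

310 mm

initial: 0.58 × 2.78 × 20 = 32.25 mm
mid-season: 1.15 × 6.95 × 20 = 159.85 mm
late-season: 0.79 × 3.31 × 45 = 117.67 mm
Seasonal total = 309.77 mm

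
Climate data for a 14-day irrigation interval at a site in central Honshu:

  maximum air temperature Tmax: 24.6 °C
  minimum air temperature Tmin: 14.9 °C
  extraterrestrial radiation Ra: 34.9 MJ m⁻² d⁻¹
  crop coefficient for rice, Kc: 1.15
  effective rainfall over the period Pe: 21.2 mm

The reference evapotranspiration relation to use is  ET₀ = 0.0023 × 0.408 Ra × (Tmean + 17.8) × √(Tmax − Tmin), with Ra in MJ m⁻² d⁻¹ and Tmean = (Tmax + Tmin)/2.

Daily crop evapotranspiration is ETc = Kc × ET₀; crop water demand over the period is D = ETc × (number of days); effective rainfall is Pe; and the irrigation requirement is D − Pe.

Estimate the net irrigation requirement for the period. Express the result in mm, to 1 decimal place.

Tmean = (24.6 + 14.9)/2 = 19.75 °C
0.408 Ra = 0.408 × 34.9 = 14.2392 mm/d equivalent
ET₀ = 0.0023 × 14.2392 × (19.75 + 17.8) × √9.7 = 0.0023 × 14.2392 × 37.55 × 3.1145 = 3.8301 mm/d
ETc = Kc × ET₀ = 1.15 × 3.8301 = 4.4046 mm/d
Crop demand D = ETc × 14 d = 4.4046 × 14 = 61.664 mm
D − Pe = 61.664 − 21.2 = 40.464 mm

40.5 mm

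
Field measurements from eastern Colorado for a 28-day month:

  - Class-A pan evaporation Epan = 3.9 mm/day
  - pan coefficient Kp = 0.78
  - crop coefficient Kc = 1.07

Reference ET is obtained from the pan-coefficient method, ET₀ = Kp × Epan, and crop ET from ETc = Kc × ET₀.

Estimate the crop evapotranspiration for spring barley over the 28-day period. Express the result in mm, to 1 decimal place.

ET₀ = 0.78 × 3.9 = 3.0420 mm/d
ETc = Kc × ET₀ = 1.07 × 3.0420 = 3.2549 mm/d
Over 28 days: 3.2549 × 28 = 91.137 mm

91.1 mm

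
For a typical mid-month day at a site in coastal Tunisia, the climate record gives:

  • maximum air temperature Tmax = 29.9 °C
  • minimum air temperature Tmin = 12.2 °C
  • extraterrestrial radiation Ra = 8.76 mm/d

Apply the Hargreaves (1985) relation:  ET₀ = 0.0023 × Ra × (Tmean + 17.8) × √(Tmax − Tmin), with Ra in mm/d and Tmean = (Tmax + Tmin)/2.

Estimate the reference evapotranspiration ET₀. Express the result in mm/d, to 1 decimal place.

3.3 mm/d

Tmean = (29.9 + 12.2)/2 = 21.05 °C
ET₀ = 0.0023 × 8.76 × (21.05 + 17.8) × √17.7 = 0.0023 × 8.76 × 38.85 × 4.2071 = 3.2931 mm/d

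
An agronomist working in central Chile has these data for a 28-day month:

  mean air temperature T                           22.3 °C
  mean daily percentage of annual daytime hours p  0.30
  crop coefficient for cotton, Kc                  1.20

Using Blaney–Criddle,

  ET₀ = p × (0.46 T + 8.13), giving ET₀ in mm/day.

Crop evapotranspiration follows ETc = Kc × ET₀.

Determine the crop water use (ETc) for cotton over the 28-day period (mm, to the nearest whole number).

ET₀ = 0.30 × (0.46 × 22.3 + 8.13) = 0.30 × 18.388 = 5.5164 mm/d
ETc = Kc × ET₀ = 1.20 × 5.5164 = 6.6197 mm/d
Over 28 days: 6.6197 × 28 = 185.352 mm

185 mm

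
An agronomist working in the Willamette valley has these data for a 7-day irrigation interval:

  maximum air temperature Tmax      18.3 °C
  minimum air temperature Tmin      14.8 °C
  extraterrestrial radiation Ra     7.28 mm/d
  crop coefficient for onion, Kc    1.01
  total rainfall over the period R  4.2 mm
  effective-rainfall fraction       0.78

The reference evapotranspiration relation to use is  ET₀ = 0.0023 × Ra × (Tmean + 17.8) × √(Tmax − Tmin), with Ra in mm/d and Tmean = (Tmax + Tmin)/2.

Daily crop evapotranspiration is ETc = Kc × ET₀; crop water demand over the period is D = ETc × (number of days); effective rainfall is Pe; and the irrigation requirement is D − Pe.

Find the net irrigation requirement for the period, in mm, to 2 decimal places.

4.33 mm

Tmean = (18.3 + 14.8)/2 = 16.55 °C
ET₀ = 0.0023 × 7.28 × (16.55 + 17.8) × √3.5 = 0.0023 × 7.28 × 34.35 × 1.8708 = 1.0760 mm/d
ETc = Kc × ET₀ = 1.01 × 1.0760 = 1.0868 mm/d
Crop demand D = ETc × 7 d = 1.0868 × 7 = 7.608 mm
Pe = 0.78 × 4.2 = 3.276 mm
D − Pe = 7.608 − 3.276 = 4.332 mm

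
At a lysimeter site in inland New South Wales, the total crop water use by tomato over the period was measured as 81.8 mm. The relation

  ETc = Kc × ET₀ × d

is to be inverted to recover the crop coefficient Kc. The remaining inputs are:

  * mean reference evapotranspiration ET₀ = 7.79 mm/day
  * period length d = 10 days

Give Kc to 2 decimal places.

1.05

ETc = Kc × ET₀ × d  ⇒  Kc = ETc / (ET₀ × d)
Kc = 81.8 / (7.79 × 10) = 81.8 / 77.90 = 1.0501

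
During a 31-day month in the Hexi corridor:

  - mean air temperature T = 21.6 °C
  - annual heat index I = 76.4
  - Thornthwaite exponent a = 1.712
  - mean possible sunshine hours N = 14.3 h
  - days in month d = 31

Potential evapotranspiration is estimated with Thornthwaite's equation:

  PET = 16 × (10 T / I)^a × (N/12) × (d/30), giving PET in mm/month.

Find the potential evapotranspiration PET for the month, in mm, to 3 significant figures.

117 mm

10T/I = 10 × 21.6 / 76.4 = 2.8272
(10T/I)^a = 2.8272^1.712 = 5.9255
Uncorrected PET = 16 × 5.9255 = 94.808 mm
Correction = (N/12)(d/30) = (14.3/12)(31/30) = 1.2314
PET = 94.808 × 1.2314 = 116.747 mm/month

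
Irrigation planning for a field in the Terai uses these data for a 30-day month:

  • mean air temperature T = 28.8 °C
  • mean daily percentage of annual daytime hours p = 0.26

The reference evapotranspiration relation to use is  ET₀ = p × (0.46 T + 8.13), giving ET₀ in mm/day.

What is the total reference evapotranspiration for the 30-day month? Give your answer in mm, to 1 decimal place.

ET₀ = 0.26 × (0.46 × 28.8 + 8.13) = 0.26 × 21.378 = 5.5583 mm/d
Monthly total = 5.5583 × 30 = 166.749 mm

166.7 mm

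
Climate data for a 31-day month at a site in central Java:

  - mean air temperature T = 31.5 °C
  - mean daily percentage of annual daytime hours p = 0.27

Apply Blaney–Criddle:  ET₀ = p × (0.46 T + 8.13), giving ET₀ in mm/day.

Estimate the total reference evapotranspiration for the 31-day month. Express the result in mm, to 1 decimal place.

189.3 mm

ET₀ = 0.27 × (0.46 × 31.5 + 8.13) = 0.27 × 22.620 = 6.1074 mm/d
Monthly total = 6.1074 × 31 = 189.329 mm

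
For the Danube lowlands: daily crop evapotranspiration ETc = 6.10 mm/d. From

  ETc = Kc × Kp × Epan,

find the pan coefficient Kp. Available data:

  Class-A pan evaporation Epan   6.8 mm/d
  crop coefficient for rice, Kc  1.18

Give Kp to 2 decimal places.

0.76

ETc = Kc × Kp × Epan  ⇒  Kp = ETc / (Kc × Epan)
Kp = 6.10 / (1.18 × 6.8) = 6.10 / 8.024 = 0.7602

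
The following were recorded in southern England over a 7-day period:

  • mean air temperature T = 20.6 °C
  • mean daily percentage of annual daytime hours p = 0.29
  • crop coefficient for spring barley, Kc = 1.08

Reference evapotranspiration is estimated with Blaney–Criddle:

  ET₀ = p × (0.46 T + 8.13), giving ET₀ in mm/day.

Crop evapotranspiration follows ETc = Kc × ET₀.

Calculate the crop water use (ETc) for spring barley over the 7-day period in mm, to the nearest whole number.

ET₀ = 0.29 × (0.46 × 20.6 + 8.13) = 0.29 × 17.606 = 5.1057 mm/d
ETc = Kc × ET₀ = 1.08 × 5.1057 = 5.5142 mm/d
Over 7 days: 5.5142 × 7 = 38.599 mm

39 mm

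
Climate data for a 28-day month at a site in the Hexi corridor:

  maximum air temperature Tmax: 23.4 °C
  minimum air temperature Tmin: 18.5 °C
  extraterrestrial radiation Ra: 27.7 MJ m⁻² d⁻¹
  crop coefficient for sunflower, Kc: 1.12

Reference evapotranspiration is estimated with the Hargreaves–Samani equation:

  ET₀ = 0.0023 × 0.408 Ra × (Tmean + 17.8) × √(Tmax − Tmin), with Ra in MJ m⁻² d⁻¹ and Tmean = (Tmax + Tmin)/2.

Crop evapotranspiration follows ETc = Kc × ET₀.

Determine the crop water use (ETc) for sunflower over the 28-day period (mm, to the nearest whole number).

70 mm

Tmean = (23.4 + 18.5)/2 = 20.95 °C
0.408 Ra = 0.408 × 27.7 = 11.3016 mm/d equivalent
ET₀ = 0.0023 × 11.3016 × (20.95 + 17.8) × √4.9 = 0.0023 × 11.3016 × 38.75 × 2.2136 = 2.2297 mm/d
ETc = Kc × ET₀ = 1.12 × 2.2297 = 2.4973 mm/d
Over 28 days: 2.4973 × 28 = 69.924 mm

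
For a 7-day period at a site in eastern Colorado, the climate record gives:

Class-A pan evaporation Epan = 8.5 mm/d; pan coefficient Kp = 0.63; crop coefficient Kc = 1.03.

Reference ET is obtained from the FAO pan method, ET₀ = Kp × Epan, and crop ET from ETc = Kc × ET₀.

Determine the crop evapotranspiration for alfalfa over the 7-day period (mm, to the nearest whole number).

ET₀ = 0.63 × 8.5 = 5.3550 mm/d
ETc = Kc × ET₀ = 1.03 × 5.3550 = 5.5157 mm/d
Over 7 days: 5.5157 × 7 = 38.610 mm

39 mm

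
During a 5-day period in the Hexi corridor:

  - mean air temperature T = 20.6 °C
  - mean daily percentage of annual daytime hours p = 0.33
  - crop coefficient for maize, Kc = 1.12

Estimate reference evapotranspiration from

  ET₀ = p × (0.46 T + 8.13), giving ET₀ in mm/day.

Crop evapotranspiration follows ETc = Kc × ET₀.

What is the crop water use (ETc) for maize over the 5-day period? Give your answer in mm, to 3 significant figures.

ET₀ = 0.33 × (0.46 × 20.6 + 8.13) = 0.33 × 17.606 = 5.8100 mm/d
ETc = Kc × ET₀ = 1.12 × 5.8100 = 6.5072 mm/d
Over 5 days: 6.5072 × 5 = 32.536 mm

32.5 mm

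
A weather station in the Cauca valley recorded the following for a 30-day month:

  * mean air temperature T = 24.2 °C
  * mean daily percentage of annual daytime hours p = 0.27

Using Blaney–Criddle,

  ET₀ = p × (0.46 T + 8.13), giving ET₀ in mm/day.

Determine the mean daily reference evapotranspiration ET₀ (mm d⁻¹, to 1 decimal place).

5.2 mm d⁻¹

ET₀ = 0.27 × (0.46 × 24.2 + 8.13) = 0.27 × 19.262 = 5.2007 mm/d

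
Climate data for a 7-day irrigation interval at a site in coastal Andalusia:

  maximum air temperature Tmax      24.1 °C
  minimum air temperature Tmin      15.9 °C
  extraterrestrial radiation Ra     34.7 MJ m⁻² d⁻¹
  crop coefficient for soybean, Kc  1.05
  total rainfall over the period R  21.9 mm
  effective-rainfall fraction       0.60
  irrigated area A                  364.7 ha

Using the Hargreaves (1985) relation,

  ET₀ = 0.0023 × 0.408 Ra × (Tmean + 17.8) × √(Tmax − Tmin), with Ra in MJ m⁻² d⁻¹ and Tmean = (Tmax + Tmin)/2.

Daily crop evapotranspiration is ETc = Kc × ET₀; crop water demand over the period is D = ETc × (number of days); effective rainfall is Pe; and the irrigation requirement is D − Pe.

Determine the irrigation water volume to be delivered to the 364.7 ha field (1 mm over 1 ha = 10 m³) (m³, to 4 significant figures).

Tmean = (24.1 + 15.9)/2 = 20.00 °C
0.408 Ra = 0.408 × 34.7 = 14.1576 mm/d equivalent
ET₀ = 0.0023 × 14.1576 × (20.00 + 17.8) × √8.2 = 0.0023 × 14.1576 × 37.80 × 2.8636 = 3.5247 mm/d
ETc = Kc × ET₀ = 1.05 × 3.5247 = 3.7009 mm/d
Crop demand D = ETc × 7 d = 3.7009 × 7 = 25.906 mm
Pe = 0.60 × 21.9 = 13.140 mm
D − Pe = 25.906 − 13.140 = 12.766 mm
Volume = 12.766 mm × 364.7 ha × 10 = 46557.6 m³

46560 m³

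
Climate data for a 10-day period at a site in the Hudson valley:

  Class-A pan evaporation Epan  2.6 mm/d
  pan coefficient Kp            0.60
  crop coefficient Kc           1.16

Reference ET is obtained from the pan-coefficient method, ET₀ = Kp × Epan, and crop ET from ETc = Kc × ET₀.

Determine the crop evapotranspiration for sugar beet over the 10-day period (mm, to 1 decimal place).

ET₀ = 0.60 × 2.6 = 1.5600 mm/d
ETc = Kc × ET₀ = 1.16 × 1.5600 = 1.8096 mm/d
Over 10 days: 1.8096 × 10 = 18.096 mm

18.1 mm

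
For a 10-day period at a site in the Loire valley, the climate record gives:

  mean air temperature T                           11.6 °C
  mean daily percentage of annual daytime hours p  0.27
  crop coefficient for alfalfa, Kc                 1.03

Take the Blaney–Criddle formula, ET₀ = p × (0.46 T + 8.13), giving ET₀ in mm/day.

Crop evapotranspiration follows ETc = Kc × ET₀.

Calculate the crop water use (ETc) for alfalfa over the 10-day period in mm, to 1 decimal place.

ET₀ = 0.27 × (0.46 × 11.6 + 8.13) = 0.27 × 13.466 = 3.6358 mm/d
ETc = Kc × ET₀ = 1.03 × 3.6358 = 3.7449 mm/d
Over 10 days: 3.7449 × 10 = 37.449 mm

37.4 mm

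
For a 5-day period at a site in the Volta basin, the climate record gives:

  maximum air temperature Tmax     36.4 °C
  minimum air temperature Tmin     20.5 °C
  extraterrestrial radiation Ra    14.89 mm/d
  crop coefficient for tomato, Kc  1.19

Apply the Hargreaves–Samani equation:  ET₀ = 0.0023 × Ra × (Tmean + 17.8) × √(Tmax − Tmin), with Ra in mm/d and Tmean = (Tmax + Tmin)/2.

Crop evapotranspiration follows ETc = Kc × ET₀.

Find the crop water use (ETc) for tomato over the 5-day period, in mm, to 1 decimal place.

Tmean = (36.4 + 20.5)/2 = 28.45 °C
ET₀ = 0.0023 × 14.89 × (28.45 + 17.8) × √15.9 = 0.0023 × 14.89 × 46.25 × 3.9875 = 6.3159 mm/d
ETc = Kc × ET₀ = 1.19 × 6.3159 = 7.5159 mm/d
Over 5 days: 7.5159 × 5 = 37.580 mm

37.6 mm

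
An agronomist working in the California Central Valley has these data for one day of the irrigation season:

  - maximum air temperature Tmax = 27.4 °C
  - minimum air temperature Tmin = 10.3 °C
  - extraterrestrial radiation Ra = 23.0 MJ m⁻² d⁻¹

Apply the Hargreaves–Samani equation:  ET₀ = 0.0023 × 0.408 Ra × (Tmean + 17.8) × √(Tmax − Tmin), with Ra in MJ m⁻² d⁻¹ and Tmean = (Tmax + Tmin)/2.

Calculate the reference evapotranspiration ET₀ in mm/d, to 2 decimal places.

3.27 mm/d

Tmean = (27.4 + 10.3)/2 = 18.85 °C
0.408 Ra = 0.408 × 23.0 = 9.3840 mm/d equivalent
ET₀ = 0.0023 × 9.3840 × (18.85 + 17.8) × √17.1 = 0.0023 × 9.3840 × 36.65 × 4.1352 = 3.2710 mm/d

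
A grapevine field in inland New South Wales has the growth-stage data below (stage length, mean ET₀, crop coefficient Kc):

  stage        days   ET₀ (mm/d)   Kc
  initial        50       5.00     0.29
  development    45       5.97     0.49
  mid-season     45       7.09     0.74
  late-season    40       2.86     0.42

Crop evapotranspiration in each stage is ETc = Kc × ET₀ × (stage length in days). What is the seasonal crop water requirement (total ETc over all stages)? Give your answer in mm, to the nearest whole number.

initial: 0.29 × 5.00 × 50 = 72.50 mm
development: 0.49 × 5.97 × 45 = 131.64 mm
mid-season: 0.74 × 7.09 × 45 = 236.10 mm
late-season: 0.42 × 2.86 × 40 = 48.05 mm
Seasonal total = 488.29 mm

488 mm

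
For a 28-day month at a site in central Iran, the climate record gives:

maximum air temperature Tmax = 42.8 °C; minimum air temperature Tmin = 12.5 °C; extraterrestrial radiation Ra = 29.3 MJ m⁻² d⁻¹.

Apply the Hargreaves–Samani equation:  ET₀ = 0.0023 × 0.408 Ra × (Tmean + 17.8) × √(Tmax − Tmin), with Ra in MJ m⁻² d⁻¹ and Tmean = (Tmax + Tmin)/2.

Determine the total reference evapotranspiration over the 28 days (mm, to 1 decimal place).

Tmean = (42.8 + 12.5)/2 = 27.65 °C
0.408 Ra = 0.408 × 29.3 = 11.9544 mm/d equivalent
ET₀ = 0.0023 × 11.9544 × (27.65 + 17.8) × √30.3 = 0.0023 × 11.9544 × 45.45 × 5.5045 = 6.8787 mm/d
Over 28 days: 6.8787 × 28 = 192.604 mm

192.6 mm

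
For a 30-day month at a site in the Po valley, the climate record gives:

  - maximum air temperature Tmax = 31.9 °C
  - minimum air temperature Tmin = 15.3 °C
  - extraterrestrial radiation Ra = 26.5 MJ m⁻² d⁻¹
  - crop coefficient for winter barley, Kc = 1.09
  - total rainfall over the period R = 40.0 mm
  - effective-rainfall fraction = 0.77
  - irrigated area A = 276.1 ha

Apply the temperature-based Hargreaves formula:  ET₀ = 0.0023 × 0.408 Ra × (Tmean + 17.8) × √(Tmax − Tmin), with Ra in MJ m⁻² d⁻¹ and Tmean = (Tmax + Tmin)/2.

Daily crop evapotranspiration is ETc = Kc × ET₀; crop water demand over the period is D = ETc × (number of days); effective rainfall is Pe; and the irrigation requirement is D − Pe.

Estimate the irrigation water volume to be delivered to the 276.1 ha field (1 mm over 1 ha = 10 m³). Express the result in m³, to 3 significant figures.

294000 m³

Tmean = (31.9 + 15.3)/2 = 23.60 °C
0.408 Ra = 0.408 × 26.5 = 10.8120 mm/d equivalent
ET₀ = 0.0023 × 10.8120 × (23.60 + 17.8) × √16.6 = 0.0023 × 10.8120 × 41.40 × 4.0743 = 4.1946 mm/d
ETc = Kc × ET₀ = 1.09 × 4.1946 = 4.5721 mm/d
Crop demand D = ETc × 30 d = 4.5721 × 30 = 137.163 mm
Pe = 0.77 × 40.0 = 30.800 mm
D − Pe = 137.163 − 30.800 = 106.363 mm
Volume = 106.363 mm × 276.1 ha × 10 = 293668.2 m³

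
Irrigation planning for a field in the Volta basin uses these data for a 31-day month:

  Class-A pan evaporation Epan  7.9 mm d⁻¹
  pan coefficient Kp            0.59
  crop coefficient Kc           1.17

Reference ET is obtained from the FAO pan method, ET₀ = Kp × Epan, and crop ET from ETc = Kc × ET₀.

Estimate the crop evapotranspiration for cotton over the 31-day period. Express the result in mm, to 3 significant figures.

169 mm

ET₀ = 0.59 × 7.9 = 4.6610 mm/d
ETc = Kc × ET₀ = 1.17 × 4.6610 = 5.4534 mm/d
Over 31 days: 5.4534 × 31 = 169.055 mm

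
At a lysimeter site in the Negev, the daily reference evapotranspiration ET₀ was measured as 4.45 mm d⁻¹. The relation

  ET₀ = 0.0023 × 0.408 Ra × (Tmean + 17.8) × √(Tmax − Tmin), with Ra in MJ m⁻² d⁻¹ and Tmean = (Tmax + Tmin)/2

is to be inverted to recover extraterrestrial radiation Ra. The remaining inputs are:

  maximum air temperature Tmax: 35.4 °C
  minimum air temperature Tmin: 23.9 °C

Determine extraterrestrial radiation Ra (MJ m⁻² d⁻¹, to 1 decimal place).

29.5 MJ m⁻² d⁻¹

Tmean = (35.4+23.9)/2 = 29.65 °C; ΔT = 11.5
Ra = ET₀ / [0.0023 × 0.408 × (Tmean+17.8) × √ΔT]
   = 4.45 / (0.0023 × 0.408 × 47.45 × 3.3912) = 29.470 MJ m⁻² d⁻¹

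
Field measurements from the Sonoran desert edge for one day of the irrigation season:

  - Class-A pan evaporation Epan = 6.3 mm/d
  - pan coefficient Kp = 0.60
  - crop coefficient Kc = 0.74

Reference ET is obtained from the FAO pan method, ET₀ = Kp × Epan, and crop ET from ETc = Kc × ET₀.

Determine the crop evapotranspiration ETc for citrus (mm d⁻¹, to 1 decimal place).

2.8 mm d⁻¹

ET₀ = 0.60 × 6.3 = 3.7800 mm/d
ETc = Kc × ET₀ = 0.74 × 3.7800 = 2.7972 mm/d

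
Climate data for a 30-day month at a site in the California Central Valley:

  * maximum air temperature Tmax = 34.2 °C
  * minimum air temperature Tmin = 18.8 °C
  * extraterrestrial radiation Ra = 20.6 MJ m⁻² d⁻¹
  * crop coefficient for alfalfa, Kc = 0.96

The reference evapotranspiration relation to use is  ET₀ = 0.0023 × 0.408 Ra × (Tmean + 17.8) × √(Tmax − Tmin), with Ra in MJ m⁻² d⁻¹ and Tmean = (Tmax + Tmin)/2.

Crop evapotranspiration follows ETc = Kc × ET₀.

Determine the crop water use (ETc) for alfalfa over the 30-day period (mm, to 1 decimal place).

96.8 mm

Tmean = (34.2 + 18.8)/2 = 26.50 °C
0.408 Ra = 0.408 × 20.6 = 8.4048 mm/d equivalent
ET₀ = 0.0023 × 8.4048 × (26.50 + 17.8) × √15.4 = 0.0023 × 8.4048 × 44.30 × 3.9243 = 3.3606 mm/d
ETc = Kc × ET₀ = 0.96 × 3.3606 = 3.2262 mm/d
Over 30 days: 3.2262 × 30 = 96.786 mm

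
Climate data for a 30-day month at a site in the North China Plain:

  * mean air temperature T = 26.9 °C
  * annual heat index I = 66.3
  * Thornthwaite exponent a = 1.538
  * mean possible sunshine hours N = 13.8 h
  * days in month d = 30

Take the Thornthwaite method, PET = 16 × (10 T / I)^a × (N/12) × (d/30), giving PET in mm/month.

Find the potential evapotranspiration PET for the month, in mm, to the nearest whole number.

10T/I = 10 × 26.9 / 66.3 = 4.0573
(10T/I)^a = 4.0573^1.538 = 8.6192
Uncorrected PET = 16 × 8.6192 = 137.907 mm
Correction = (N/12)(d/30) = (13.8/12)(30/30) = 1.1500
PET = 137.907 × 1.1500 = 158.593 mm/month

159 mm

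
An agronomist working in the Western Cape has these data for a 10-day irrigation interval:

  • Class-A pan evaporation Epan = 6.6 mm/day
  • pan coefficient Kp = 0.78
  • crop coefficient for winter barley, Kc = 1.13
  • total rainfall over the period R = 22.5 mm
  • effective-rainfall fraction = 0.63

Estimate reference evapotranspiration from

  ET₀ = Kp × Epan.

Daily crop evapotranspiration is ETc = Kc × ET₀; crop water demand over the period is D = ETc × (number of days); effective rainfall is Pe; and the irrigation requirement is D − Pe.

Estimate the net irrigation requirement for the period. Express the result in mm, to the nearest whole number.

44 mm

ET₀ = 0.78 × 6.6 = 5.1480 mm/d
ETc = Kc × ET₀ = 1.13 × 5.1480 = 5.8172 mm/d
Crop demand D = ETc × 10 d = 5.8172 × 10 = 58.172 mm
Pe = 0.63 × 22.5 = 14.175 mm
D − Pe = 58.172 − 14.175 = 43.997 mm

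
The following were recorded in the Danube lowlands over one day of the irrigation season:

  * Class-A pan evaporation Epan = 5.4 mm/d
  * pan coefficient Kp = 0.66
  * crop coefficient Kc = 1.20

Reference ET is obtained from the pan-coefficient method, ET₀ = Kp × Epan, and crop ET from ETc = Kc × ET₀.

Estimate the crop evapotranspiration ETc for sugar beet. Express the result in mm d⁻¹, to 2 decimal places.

ET₀ = 0.66 × 5.4 = 3.5640 mm/d
ETc = Kc × ET₀ = 1.20 × 3.5640 = 4.2768 mm/d

4.28 mm d⁻¹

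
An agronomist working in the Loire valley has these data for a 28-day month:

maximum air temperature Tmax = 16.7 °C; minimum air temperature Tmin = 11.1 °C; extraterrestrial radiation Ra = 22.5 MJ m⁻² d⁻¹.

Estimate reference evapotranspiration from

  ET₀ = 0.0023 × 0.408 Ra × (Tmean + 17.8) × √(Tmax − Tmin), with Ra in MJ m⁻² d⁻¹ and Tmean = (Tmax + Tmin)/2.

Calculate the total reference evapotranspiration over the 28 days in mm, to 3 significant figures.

44.3 mm

Tmean = (16.7 + 11.1)/2 = 13.90 °C
0.408 Ra = 0.408 × 22.5 = 9.1800 mm/d equivalent
ET₀ = 0.0023 × 9.1800 × (13.90 + 17.8) × √5.6 = 0.0023 × 9.1800 × 31.70 × 2.3664 = 1.5839 mm/d
Over 28 days: 1.5839 × 28 = 44.349 mm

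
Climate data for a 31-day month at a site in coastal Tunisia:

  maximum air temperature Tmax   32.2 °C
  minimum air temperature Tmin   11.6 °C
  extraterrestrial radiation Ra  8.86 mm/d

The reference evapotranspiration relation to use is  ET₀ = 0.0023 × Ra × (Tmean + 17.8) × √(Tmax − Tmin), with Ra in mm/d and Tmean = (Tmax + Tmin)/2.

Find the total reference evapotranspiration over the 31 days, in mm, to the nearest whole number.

114 mm

Tmean = (32.2 + 11.6)/2 = 21.90 °C
ET₀ = 0.0023 × 8.86 × (21.90 + 17.8) × √20.6 = 0.0023 × 8.86 × 39.70 × 4.5387 = 3.6718 mm/d
Over 31 days: 3.6718 × 31 = 113.826 mm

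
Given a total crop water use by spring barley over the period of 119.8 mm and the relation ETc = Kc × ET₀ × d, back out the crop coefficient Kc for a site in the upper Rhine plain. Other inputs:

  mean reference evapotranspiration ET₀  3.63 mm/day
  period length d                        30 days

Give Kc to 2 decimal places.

1.10

ETc = Kc × ET₀ × d  ⇒  Kc = ETc / (ET₀ × d)
Kc = 119.8 / (3.63 × 30) = 119.8 / 108.90 = 1.1001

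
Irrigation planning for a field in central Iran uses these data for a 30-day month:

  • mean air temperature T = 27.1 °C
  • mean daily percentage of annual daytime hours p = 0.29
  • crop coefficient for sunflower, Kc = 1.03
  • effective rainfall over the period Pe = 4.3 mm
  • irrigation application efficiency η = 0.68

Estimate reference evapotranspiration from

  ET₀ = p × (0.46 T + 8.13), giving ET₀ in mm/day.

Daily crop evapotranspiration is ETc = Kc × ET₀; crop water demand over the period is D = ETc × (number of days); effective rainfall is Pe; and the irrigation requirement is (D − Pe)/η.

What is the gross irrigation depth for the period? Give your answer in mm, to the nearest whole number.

265 mm

ET₀ = 0.29 × (0.46 × 27.1 + 8.13) = 0.29 × 20.596 = 5.9728 mm/d
ETc = Kc × ET₀ = 1.03 × 5.9728 = 6.1520 mm/d
Crop demand D = ETc × 30 d = 6.1520 × 30 = 184.560 mm
D − Pe = 184.560 − 4.3 = 180.260 mm
Gross irrigation = 180.260 / 0.68 = 265.088 mm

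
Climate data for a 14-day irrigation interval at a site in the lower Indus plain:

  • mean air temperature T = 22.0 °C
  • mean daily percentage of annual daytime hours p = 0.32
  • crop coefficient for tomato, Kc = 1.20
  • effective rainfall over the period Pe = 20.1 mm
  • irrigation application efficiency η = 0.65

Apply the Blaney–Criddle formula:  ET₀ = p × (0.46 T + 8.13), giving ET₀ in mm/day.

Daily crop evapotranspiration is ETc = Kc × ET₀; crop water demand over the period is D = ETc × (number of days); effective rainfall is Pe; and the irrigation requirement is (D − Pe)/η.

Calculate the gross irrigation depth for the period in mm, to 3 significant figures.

ET₀ = 0.32 × (0.46 × 22.0 + 8.13) = 0.32 × 18.250 = 5.8400 mm/d
ETc = Kc × ET₀ = 1.20 × 5.8400 = 7.0080 mm/d
Crop demand D = ETc × 14 d = 7.0080 × 14 = 98.112 mm
D − Pe = 98.112 − 20.1 = 78.012 mm
Gross irrigation = 78.012 / 0.65 = 120.018 mm

120 mm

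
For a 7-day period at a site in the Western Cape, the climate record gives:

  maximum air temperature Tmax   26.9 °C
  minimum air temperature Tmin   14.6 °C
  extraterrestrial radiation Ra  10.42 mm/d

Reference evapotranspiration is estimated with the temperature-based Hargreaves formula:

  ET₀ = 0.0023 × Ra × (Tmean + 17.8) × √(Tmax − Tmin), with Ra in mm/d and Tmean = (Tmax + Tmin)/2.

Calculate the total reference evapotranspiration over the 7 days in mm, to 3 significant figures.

Tmean = (26.9 + 14.6)/2 = 20.75 °C
ET₀ = 0.0023 × 10.42 × (20.75 + 17.8) × √12.3 = 0.0023 × 10.42 × 38.55 × 3.5071 = 3.2402 mm/d
Over 7 days: 3.2402 × 7 = 22.681 mm

22.7 mm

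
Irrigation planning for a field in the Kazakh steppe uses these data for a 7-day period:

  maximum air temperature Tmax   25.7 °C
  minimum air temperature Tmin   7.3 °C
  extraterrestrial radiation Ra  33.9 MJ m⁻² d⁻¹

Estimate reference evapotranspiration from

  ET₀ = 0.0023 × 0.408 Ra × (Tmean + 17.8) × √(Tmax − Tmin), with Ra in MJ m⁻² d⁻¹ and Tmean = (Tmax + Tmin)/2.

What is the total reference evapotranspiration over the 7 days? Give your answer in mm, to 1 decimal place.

32.8 mm

Tmean = (25.7 + 7.3)/2 = 16.50 °C
0.408 Ra = 0.408 × 33.9 = 13.8312 mm/d equivalent
ET₀ = 0.0023 × 13.8312 × (16.50 + 17.8) × √18.4 = 0.0023 × 13.8312 × 34.30 × 4.2895 = 4.6805 mm/d
Over 7 days: 4.6805 × 7 = 32.764 mm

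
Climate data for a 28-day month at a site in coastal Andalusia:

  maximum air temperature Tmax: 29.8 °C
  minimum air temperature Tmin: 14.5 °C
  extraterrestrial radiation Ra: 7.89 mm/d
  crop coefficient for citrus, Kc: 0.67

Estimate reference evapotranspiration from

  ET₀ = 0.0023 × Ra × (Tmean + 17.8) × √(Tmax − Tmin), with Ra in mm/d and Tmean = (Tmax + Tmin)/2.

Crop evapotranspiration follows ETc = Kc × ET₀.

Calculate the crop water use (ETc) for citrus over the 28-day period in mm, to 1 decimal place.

Tmean = (29.8 + 14.5)/2 = 22.15 °C
ET₀ = 0.0023 × 7.89 × (22.15 + 17.8) × √15.3 = 0.0023 × 7.89 × 39.95 × 3.9115 = 2.8357 mm/d
ETc = Kc × ET₀ = 0.67 × 2.8357 = 1.8999 mm/d
Over 28 days: 1.8999 × 28 = 53.197 mm

53.2 mm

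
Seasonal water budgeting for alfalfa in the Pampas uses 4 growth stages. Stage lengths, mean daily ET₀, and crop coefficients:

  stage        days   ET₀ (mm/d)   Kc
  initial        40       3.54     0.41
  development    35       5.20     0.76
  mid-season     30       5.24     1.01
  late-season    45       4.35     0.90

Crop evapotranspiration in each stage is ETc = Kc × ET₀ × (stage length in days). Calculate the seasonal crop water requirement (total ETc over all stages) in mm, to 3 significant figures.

531 mm

initial: 0.41 × 3.54 × 40 = 58.06 mm
development: 0.76 × 5.20 × 35 = 138.32 mm
mid-season: 1.01 × 5.24 × 30 = 158.77 mm
late-season: 0.90 × 4.35 × 45 = 176.18 mm
Seasonal total = 531.33 mm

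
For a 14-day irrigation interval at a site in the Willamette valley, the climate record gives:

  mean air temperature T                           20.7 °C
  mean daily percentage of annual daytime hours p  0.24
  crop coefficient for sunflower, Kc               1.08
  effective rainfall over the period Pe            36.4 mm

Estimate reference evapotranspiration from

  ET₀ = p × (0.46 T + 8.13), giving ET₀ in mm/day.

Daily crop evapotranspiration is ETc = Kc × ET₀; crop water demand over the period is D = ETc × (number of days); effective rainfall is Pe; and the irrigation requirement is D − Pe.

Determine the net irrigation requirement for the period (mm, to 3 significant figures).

27.7 mm

ET₀ = 0.24 × (0.46 × 20.7 + 8.13) = 0.24 × 17.652 = 4.2365 mm/d
ETc = Kc × ET₀ = 1.08 × 4.2365 = 4.5754 mm/d
Crop demand D = ETc × 14 d = 4.5754 × 14 = 64.056 mm
D − Pe = 64.056 − 36.4 = 27.656 mm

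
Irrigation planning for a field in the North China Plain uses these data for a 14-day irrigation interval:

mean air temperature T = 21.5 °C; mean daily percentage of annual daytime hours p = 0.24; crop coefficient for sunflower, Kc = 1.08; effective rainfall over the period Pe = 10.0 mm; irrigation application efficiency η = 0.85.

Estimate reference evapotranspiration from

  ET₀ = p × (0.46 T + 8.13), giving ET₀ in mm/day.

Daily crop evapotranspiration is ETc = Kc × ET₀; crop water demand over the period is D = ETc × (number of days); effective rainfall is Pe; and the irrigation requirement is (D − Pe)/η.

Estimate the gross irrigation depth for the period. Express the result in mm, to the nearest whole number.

ET₀ = 0.24 × (0.46 × 21.5 + 8.13) = 0.24 × 18.020 = 4.3248 mm/d
ETc = Kc × ET₀ = 1.08 × 4.3248 = 4.6708 mm/d
Crop demand D = ETc × 14 d = 4.6708 × 14 = 65.391 mm
D − Pe = 65.391 − 10.0 = 55.391 mm
Gross irrigation = 55.391 / 0.85 = 65.166 mm

65 mm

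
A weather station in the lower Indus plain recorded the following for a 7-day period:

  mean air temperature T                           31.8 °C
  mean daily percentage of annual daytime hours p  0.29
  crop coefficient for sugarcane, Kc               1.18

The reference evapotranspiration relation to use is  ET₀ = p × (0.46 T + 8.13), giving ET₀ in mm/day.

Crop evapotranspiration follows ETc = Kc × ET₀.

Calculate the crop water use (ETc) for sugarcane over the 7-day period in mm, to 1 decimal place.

54.5 mm

ET₀ = 0.29 × (0.46 × 31.8 + 8.13) = 0.29 × 22.758 = 6.5998 mm/d
ETc = Kc × ET₀ = 1.18 × 6.5998 = 7.7878 mm/d
Over 7 days: 7.7878 × 7 = 54.515 mm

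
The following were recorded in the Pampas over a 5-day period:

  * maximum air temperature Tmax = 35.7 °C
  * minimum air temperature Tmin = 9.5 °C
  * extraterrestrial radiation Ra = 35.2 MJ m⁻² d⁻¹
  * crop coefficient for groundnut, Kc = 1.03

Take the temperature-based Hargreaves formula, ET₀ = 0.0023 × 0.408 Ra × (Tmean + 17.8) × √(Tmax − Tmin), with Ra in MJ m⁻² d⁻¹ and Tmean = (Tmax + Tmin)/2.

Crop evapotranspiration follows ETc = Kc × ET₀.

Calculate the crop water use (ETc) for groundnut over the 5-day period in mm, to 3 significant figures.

35.2 mm

Tmean = (35.7 + 9.5)/2 = 22.60 °C
0.408 Ra = 0.408 × 35.2 = 14.3616 mm/d equivalent
ET₀ = 0.0023 × 14.3616 × (22.60 + 17.8) × √26.2 = 0.0023 × 14.3616 × 40.40 × 5.1186 = 6.8307 mm/d
ETc = Kc × ET₀ = 1.03 × 6.8307 = 7.0356 mm/d
Over 5 days: 7.0356 × 5 = 35.178 mm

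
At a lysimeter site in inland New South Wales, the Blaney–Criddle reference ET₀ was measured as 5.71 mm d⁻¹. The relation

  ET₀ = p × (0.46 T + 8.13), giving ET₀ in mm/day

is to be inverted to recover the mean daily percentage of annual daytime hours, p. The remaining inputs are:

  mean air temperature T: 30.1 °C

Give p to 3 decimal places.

p = ET₀ / (0.46 T + 8.13) = 5.71 / (0.46 × 30.1 + 8.13) = 5.71 / 21.976 = 0.2598

0.260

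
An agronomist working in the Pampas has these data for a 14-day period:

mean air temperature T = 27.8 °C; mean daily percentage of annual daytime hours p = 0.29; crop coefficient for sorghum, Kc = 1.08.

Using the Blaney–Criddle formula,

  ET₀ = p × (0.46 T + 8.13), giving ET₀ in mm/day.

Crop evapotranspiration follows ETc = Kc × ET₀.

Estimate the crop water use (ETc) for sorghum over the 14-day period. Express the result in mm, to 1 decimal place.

ET₀ = 0.29 × (0.46 × 27.8 + 8.13) = 0.29 × 20.918 = 6.0662 mm/d
ETc = Kc × ET₀ = 1.08 × 6.0662 = 6.5515 mm/d
Over 14 days: 6.5515 × 14 = 91.721 mm

91.7 mm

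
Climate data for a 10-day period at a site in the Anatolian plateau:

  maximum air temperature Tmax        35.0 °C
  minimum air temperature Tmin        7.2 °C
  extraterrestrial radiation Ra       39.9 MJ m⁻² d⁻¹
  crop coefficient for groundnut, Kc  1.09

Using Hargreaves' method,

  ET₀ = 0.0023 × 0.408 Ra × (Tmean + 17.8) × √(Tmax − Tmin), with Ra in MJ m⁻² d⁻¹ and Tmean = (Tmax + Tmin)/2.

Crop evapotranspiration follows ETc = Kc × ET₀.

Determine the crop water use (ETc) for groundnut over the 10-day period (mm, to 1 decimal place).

Tmean = (35.0 + 7.2)/2 = 21.10 °C
0.408 Ra = 0.408 × 39.9 = 16.2792 mm/d equivalent
ET₀ = 0.0023 × 16.2792 × (21.10 + 17.8) × √27.8 = 0.0023 × 16.2792 × 38.90 × 5.2726 = 7.6795 mm/d
ETc = Kc × ET₀ = 1.09 × 7.6795 = 8.3707 mm/d
Over 10 days: 8.3707 × 10 = 83.707 mm

83.7 mm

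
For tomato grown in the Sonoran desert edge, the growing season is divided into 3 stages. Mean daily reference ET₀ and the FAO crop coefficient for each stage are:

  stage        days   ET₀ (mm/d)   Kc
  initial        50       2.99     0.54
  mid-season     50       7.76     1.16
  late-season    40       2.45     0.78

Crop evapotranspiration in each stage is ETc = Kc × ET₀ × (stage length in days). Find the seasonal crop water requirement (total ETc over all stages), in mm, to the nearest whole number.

607 mm

initial: 0.54 × 2.99 × 50 = 80.73 mm
mid-season: 1.16 × 7.76 × 50 = 450.08 mm
late-season: 0.78 × 2.45 × 40 = 76.44 mm
Seasonal total = 607.25 mm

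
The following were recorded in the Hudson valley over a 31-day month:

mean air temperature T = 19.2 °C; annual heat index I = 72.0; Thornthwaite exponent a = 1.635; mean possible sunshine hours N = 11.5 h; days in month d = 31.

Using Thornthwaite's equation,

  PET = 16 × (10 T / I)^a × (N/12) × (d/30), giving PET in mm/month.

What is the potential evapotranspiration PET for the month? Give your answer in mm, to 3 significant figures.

10T/I = 10 × 19.2 / 72.0 = 2.6667
(10T/I)^a = 2.6667^1.635 = 4.9713
Uncorrected PET = 16 × 4.9713 = 79.541 mm
Correction = (N/12)(d/30) = (11.5/12)(31/30) = 0.9903
PET = 79.541 × 0.9903 = 78.769 mm/month

78.8 mm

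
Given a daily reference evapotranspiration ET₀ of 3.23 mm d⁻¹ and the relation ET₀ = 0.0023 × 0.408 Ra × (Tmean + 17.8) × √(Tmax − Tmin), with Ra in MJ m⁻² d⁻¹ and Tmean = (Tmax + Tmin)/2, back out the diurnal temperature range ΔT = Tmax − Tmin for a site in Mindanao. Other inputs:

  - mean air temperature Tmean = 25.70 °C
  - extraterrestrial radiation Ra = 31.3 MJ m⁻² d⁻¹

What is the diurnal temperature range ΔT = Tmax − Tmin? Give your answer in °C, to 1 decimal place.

√ΔT = ET₀ / [0.0023 × 0.408 × Ra × (Tmean+17.8)] = 3.23 / (0.0023 × 12.7704 × 43.50) = 2.5280
ΔT = 2.5280² = 6.391 °C

6.4 °C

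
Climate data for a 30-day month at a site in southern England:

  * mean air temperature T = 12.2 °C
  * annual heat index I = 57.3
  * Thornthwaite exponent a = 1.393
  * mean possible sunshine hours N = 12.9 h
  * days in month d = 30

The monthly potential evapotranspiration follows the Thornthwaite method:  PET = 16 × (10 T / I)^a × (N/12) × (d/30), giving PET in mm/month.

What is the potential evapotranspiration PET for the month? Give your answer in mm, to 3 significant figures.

10T/I = 10 × 12.2 / 57.3 = 2.1291
(10T/I)^a = 2.1291^1.393 = 2.8653
Uncorrected PET = 16 × 2.8653 = 45.845 mm
Correction = (N/12)(d/30) = (12.9/12)(30/30) = 1.0750
PET = 45.845 × 1.0750 = 49.283 mm/month

49.3 mm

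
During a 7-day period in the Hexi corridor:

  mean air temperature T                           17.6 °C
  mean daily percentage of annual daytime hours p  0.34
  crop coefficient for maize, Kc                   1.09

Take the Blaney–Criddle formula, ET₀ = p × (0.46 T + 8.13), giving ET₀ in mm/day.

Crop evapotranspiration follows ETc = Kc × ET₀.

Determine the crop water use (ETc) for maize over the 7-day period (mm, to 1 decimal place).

42.1 mm

ET₀ = 0.34 × (0.46 × 17.6 + 8.13) = 0.34 × 16.226 = 5.5168 mm/d
ETc = Kc × ET₀ = 1.09 × 5.5168 = 6.0133 mm/d
Over 7 days: 6.0133 × 7 = 42.093 mm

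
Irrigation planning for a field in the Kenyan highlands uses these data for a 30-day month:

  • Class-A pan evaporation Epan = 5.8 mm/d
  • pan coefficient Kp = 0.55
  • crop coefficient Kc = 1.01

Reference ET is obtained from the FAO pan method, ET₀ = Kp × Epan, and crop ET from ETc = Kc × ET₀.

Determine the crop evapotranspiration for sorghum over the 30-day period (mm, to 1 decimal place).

96.7 mm

ET₀ = 0.55 × 5.8 = 3.1900 mm/d
ETc = Kc × ET₀ = 1.01 × 3.1900 = 3.2219 mm/d
Over 30 days: 3.2219 × 30 = 96.657 mm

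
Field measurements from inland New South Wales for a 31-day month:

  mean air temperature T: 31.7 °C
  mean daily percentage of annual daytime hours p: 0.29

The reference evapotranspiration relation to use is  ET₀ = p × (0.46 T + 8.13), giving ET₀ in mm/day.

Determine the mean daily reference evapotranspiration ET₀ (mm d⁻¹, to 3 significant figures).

ET₀ = 0.29 × (0.46 × 31.7 + 8.13) = 0.29 × 22.712 = 6.5865 mm/d

6.59 mm d⁻¹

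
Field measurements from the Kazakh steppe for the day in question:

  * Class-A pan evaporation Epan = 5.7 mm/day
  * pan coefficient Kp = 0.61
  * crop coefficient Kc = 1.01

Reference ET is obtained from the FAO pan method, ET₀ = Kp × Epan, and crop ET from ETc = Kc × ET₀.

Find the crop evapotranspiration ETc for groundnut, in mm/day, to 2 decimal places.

ET₀ = 0.61 × 5.7 = 3.4770 mm/d
ETc = Kc × ET₀ = 1.01 × 3.4770 = 3.5118 mm/d

3.51 mm/day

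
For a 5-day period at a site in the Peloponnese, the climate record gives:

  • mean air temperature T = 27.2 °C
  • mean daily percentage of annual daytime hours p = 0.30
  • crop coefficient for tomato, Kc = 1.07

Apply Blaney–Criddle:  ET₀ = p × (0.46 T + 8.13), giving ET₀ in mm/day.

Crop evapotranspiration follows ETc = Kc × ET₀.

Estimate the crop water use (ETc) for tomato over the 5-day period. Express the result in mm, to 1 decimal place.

33.1 mm

ET₀ = 0.30 × (0.46 × 27.2 + 8.13) = 0.30 × 20.642 = 6.1926 mm/d
ETc = Kc × ET₀ = 1.07 × 6.1926 = 6.6261 mm/d
Over 5 days: 6.6261 × 5 = 33.131 mm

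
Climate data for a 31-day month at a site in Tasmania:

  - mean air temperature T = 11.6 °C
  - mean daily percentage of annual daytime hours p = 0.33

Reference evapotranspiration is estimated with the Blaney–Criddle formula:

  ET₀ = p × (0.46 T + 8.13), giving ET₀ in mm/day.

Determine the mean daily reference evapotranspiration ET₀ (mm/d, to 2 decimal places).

4.44 mm/d

ET₀ = 0.33 × (0.46 × 11.6 + 8.13) = 0.33 × 13.466 = 4.4438 mm/d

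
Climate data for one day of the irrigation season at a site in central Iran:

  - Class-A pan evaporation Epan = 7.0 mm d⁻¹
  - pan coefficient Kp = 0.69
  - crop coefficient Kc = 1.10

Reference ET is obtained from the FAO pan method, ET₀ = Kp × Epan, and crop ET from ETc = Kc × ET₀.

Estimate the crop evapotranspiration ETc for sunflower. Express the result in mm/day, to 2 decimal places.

5.31 mm/day

ET₀ = 0.69 × 7.0 = 4.8300 mm/d
ETc = Kc × ET₀ = 1.10 × 4.8300 = 5.3130 mm/d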